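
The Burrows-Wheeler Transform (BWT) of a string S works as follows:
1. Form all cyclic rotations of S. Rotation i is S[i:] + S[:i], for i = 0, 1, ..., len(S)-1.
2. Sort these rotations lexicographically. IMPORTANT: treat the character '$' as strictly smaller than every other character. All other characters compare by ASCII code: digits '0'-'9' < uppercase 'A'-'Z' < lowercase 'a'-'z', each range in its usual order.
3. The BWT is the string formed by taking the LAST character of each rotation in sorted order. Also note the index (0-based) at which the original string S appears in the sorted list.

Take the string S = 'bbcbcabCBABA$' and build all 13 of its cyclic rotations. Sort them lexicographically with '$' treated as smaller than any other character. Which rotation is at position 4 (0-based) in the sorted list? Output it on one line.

All 13 rotations (rotation i = S[i:]+S[:i]):
  rot[0] = bbcbcabCBABA$
  rot[1] = bcbcabCBABA$b
  rot[2] = cbcabCBABA$bb
  rot[3] = bcabCBABA$bbc
  rot[4] = cabCBABA$bbcb
  rot[5] = abCBABA$bbcbc
  rot[6] = bCBABA$bbcbca
  rot[7] = CBABA$bbcbcab
  rot[8] = BABA$bbcbcabC
  rot[9] = ABA$bbcbcabCB
  rot[10] = BA$bbcbcabCBA
  rot[11] = A$bbcbcabCBAB
  rot[12] = $bbcbcabCBABA
Sorted (with $ < everything):
  sorted[0] = $bbcbcabCBABA
  sorted[1] = A$bbcbcabCBAB
  sorted[2] = ABA$bbcbcabCB
  sorted[3] = BA$bbcbcabCBA
  sorted[4] = BABA$bbcbcabC
  sorted[5] = CBABA$bbcbcab
  sorted[6] = abCBABA$bbcbc
  sorted[7] = bCBABA$bbcbca
  sorted[8] = bbcbcabCBABA$
  sorted[9] = bcabCBABA$bbc
  sorted[10] = bcbcabCBABA$b
  sorted[11] = cabCBABA$bbcb
  sorted[12] = cbcabCBABA$bb
sorted[4] = BABA$bbcbcabC

Answer: BABA$bbcbcabC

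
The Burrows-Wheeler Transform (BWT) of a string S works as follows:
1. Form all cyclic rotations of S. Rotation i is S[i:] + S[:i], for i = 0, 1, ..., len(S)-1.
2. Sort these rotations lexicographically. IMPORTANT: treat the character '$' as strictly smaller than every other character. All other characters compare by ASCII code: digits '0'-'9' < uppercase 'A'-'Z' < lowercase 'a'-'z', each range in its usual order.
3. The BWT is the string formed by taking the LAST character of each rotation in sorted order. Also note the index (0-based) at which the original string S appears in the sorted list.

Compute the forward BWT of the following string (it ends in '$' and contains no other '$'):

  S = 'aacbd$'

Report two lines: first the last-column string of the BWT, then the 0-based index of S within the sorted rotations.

All 6 rotations (rotation i = S[i:]+S[:i]):
  rot[0] = aacbd$
  rot[1] = acbd$a
  rot[2] = cbd$aa
  rot[3] = bd$aac
  rot[4] = d$aacb
  rot[5] = $aacbd
Sorted (with $ < everything):
  sorted[0] = $aacbd  (last char: 'd')
  sorted[1] = aacbd$  (last char: '$')
  sorted[2] = acbd$a  (last char: 'a')
  sorted[3] = bd$aac  (last char: 'c')
  sorted[4] = cbd$aa  (last char: 'a')
  sorted[5] = d$aacb  (last char: 'b')
Last column: d$acab
Original string S is at sorted index 1

Answer: d$acab
1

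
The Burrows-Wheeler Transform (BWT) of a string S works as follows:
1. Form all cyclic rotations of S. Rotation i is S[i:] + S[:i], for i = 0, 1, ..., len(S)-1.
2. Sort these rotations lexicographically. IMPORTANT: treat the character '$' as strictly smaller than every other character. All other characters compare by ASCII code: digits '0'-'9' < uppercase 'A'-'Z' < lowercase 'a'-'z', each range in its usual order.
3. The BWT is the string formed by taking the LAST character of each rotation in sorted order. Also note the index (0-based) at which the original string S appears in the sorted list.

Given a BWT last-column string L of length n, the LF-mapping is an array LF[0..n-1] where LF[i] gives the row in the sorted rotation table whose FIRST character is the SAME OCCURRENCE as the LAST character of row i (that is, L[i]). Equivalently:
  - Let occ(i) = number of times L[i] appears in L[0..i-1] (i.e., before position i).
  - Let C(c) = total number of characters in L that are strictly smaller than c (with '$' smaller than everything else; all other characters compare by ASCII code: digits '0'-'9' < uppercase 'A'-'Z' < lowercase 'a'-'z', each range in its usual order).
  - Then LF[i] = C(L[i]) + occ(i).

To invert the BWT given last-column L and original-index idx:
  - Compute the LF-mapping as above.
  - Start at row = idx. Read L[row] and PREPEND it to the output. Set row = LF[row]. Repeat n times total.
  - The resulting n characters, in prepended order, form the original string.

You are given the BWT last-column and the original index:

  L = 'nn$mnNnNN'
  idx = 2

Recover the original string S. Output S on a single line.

LF mapping: 5 6 0 4 7 1 8 2 3
Walk LF starting at row 2, prepending L[row]:
  step 1: row=2, L[2]='$', prepend. Next row=LF[2]=0
  step 2: row=0, L[0]='n', prepend. Next row=LF[0]=5
  step 3: row=5, L[5]='N', prepend. Next row=LF[5]=1
  step 4: row=1, L[1]='n', prepend. Next row=LF[1]=6
  step 5: row=6, L[6]='n', prepend. Next row=LF[6]=8
  step 6: row=8, L[8]='N', prepend. Next row=LF[8]=3
  step 7: row=3, L[3]='m', prepend. Next row=LF[3]=4
  step 8: row=4, L[4]='n', prepend. Next row=LF[4]=7
  step 9: row=7, L[7]='N', prepend. Next row=LF[7]=2
Reversed output: NnmNnnNn$

Answer: NnmNnnNn$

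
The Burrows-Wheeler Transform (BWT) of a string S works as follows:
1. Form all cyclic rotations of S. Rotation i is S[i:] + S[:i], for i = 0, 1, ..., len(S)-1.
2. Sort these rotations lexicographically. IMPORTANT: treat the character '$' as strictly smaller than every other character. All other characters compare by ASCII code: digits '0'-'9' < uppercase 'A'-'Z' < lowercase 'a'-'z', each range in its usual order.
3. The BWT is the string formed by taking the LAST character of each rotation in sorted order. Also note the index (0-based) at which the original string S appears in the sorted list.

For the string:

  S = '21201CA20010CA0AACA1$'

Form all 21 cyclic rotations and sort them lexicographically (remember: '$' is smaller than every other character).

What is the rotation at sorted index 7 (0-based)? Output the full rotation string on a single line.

All 21 rotations (rotation i = S[i:]+S[:i]):
  rot[0] = 21201CA20010CA0AACA1$
  rot[1] = 1201CA20010CA0AACA1$2
  rot[2] = 201CA20010CA0AACA1$21
  rot[3] = 01CA20010CA0AACA1$212
  rot[4] = 1CA20010CA0AACA1$2120
  rot[5] = CA20010CA0AACA1$21201
  rot[6] = A20010CA0AACA1$21201C
  rot[7] = 20010CA0AACA1$21201CA
  rot[8] = 0010CA0AACA1$21201CA2
  rot[9] = 010CA0AACA1$21201CA20
  rot[10] = 10CA0AACA1$21201CA200
  rot[11] = 0CA0AACA1$21201CA2001
  rot[12] = CA0AACA1$21201CA20010
  rot[13] = A0AACA1$21201CA20010C
  rot[14] = 0AACA1$21201CA20010CA
  rot[15] = AACA1$21201CA20010CA0
  rot[16] = ACA1$21201CA20010CA0A
  rot[17] = CA1$21201CA20010CA0AA
  rot[18] = A1$21201CA20010CA0AAC
  rot[19] = 1$21201CA20010CA0AACA
  rot[20] = $21201CA20010CA0AACA1
Sorted (with $ < everything):
  sorted[0] = $21201CA20010CA0AACA1
  sorted[1] = 0010CA0AACA1$21201CA2
  sorted[2] = 010CA0AACA1$21201CA20
  sorted[3] = 01CA20010CA0AACA1$212
  sorted[4] = 0AACA1$21201CA20010CA
  sorted[5] = 0CA0AACA1$21201CA2001
  sorted[6] = 1$21201CA20010CA0AACA
  sorted[7] = 10CA0AACA1$21201CA200
  sorted[8] = 1201CA20010CA0AACA1$2
  sorted[9] = 1CA20010CA0AACA1$2120
  sorted[10] = 20010CA0AACA1$21201CA
  sorted[11] = 201CA20010CA0AACA1$21
  sorted[12] = 21201CA20010CA0AACA1$
  sorted[13] = A0AACA1$21201CA20010C
  sorted[14] = A1$21201CA20010CA0AAC
  sorted[15] = A20010CA0AACA1$21201C
  sorted[16] = AACA1$21201CA20010CA0
  sorted[17] = ACA1$21201CA20010CA0A
  sorted[18] = CA0AACA1$21201CA20010
  sorted[19] = CA1$21201CA20010CA0AA
  sorted[20] = CA20010CA0AACA1$21201
sorted[7] = 10CA0AACA1$21201CA200

Answer: 10CA0AACA1$21201CA200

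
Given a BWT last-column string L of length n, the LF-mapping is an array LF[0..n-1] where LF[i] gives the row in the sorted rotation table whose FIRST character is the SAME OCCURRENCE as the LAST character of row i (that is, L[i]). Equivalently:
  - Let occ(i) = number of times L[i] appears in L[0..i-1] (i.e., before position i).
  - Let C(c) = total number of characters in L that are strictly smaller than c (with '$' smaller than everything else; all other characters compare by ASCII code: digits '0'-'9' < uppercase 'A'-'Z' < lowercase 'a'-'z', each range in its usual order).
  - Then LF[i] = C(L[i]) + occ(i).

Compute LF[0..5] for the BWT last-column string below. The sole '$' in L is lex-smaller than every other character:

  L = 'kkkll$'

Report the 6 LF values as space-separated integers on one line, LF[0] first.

Answer: 1 2 3 4 5 0

Derivation:
Char counts: '$':1, 'k':3, 'l':2
C (first-col start): C('$')=0, C('k')=1, C('l')=4
L[0]='k': occ=0, LF[0]=C('k')+0=1+0=1
L[1]='k': occ=1, LF[1]=C('k')+1=1+1=2
L[2]='k': occ=2, LF[2]=C('k')+2=1+2=3
L[3]='l': occ=0, LF[3]=C('l')+0=4+0=4
L[4]='l': occ=1, LF[4]=C('l')+1=4+1=5
L[5]='$': occ=0, LF[5]=C('$')+0=0+0=0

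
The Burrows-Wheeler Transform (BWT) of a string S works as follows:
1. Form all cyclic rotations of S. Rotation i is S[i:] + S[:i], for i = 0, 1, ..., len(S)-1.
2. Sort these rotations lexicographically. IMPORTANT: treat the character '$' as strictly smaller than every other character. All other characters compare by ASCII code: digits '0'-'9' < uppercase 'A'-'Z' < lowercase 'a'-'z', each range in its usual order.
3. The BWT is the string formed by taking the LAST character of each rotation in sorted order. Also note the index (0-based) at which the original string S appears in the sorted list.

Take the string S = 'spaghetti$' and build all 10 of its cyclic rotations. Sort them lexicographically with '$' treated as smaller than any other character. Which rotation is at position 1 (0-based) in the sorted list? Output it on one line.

All 10 rotations (rotation i = S[i:]+S[:i]):
  rot[0] = spaghetti$
  rot[1] = paghetti$s
  rot[2] = aghetti$sp
  rot[3] = ghetti$spa
  rot[4] = hetti$spag
  rot[5] = etti$spagh
  rot[6] = tti$spaghe
  rot[7] = ti$spaghet
  rot[8] = i$spaghett
  rot[9] = $spaghetti
Sorted (with $ < everything):
  sorted[0] = $spaghetti
  sorted[1] = aghetti$sp
  sorted[2] = etti$spagh
  sorted[3] = ghetti$spa
  sorted[4] = hetti$spag
  sorted[5] = i$spaghett
  sorted[6] = paghetti$s
  sorted[7] = spaghetti$
  sorted[8] = ti$spaghet
  sorted[9] = tti$spaghe
sorted[1] = aghetti$sp

Answer: aghetti$sp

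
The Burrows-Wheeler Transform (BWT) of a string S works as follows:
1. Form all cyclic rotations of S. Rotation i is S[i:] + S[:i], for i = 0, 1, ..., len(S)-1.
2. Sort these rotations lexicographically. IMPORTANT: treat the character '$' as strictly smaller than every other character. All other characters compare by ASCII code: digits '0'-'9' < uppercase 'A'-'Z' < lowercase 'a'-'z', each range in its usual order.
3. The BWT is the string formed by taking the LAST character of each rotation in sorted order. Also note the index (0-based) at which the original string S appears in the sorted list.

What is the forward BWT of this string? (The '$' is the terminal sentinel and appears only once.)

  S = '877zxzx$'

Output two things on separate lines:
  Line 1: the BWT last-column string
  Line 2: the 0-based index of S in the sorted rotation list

Answer: x87$zzx7
3

Derivation:
All 8 rotations (rotation i = S[i:]+S[:i]):
  rot[0] = 877zxzx$
  rot[1] = 77zxzx$8
  rot[2] = 7zxzx$87
  rot[3] = zxzx$877
  rot[4] = xzx$877z
  rot[5] = zx$877zx
  rot[6] = x$877zxz
  rot[7] = $877zxzx
Sorted (with $ < everything):
  sorted[0] = $877zxzx  (last char: 'x')
  sorted[1] = 77zxzx$8  (last char: '8')
  sorted[2] = 7zxzx$87  (last char: '7')
  sorted[3] = 877zxzx$  (last char: '$')
  sorted[4] = x$877zxz  (last char: 'z')
  sorted[5] = xzx$877z  (last char: 'z')
  sorted[6] = zx$877zx  (last char: 'x')
  sorted[7] = zxzx$877  (last char: '7')
Last column: x87$zzx7
Original string S is at sorted index 3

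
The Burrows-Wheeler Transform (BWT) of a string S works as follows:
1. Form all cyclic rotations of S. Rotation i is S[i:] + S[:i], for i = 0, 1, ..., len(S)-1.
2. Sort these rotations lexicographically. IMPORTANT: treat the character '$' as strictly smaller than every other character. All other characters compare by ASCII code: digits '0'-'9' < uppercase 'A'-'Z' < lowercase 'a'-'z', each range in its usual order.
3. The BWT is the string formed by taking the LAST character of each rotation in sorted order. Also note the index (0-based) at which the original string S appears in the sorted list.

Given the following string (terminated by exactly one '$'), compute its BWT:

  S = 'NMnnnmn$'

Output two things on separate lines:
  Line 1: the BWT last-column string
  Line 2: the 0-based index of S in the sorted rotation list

All 8 rotations (rotation i = S[i:]+S[:i]):
  rot[0] = NMnnnmn$
  rot[1] = Mnnnmn$N
  rot[2] = nnnmn$NM
  rot[3] = nnmn$NMn
  rot[4] = nmn$NMnn
  rot[5] = mn$NMnnn
  rot[6] = n$NMnnnm
  rot[7] = $NMnnnmn
Sorted (with $ < everything):
  sorted[0] = $NMnnnmn  (last char: 'n')
  sorted[1] = Mnnnmn$N  (last char: 'N')
  sorted[2] = NMnnnmn$  (last char: '$')
  sorted[3] = mn$NMnnn  (last char: 'n')
  sorted[4] = n$NMnnnm  (last char: 'm')
  sorted[5] = nmn$NMnn  (last char: 'n')
  sorted[6] = nnmn$NMn  (last char: 'n')
  sorted[7] = nnnmn$NM  (last char: 'M')
Last column: nN$nmnnM
Original string S is at sorted index 2

Answer: nN$nmnnM
2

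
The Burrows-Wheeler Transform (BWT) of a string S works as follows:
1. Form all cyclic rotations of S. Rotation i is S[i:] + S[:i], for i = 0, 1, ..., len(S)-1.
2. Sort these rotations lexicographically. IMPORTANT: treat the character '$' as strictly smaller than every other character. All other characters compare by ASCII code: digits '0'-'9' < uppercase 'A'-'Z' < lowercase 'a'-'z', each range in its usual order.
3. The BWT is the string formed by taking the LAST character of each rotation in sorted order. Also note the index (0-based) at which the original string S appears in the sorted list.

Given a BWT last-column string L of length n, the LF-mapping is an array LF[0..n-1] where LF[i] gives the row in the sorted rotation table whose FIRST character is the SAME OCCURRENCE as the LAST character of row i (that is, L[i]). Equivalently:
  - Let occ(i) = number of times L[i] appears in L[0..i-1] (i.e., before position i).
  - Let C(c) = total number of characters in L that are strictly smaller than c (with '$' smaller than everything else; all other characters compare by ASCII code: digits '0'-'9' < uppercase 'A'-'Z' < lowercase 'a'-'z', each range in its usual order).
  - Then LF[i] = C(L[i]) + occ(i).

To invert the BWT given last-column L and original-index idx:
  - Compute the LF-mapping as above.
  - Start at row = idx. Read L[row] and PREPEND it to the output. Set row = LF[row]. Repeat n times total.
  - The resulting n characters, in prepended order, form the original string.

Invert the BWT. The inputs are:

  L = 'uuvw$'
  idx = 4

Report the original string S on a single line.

Answer: wvuu$

Derivation:
LF mapping: 1 2 3 4 0
Walk LF starting at row 4, prepending L[row]:
  step 1: row=4, L[4]='$', prepend. Next row=LF[4]=0
  step 2: row=0, L[0]='u', prepend. Next row=LF[0]=1
  step 3: row=1, L[1]='u', prepend. Next row=LF[1]=2
  step 4: row=2, L[2]='v', prepend. Next row=LF[2]=3
  step 5: row=3, L[3]='w', prepend. Next row=LF[3]=4
Reversed output: wvuu$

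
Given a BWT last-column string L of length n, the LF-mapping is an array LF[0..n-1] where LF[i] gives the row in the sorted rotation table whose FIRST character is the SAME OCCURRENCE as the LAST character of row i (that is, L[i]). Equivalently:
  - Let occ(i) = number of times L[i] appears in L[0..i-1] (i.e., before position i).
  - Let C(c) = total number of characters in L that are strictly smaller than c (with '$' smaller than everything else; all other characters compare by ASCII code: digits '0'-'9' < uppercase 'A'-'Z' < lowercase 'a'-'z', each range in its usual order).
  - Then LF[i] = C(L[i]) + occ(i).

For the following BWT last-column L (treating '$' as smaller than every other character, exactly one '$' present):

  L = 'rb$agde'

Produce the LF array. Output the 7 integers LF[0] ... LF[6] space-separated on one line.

Char counts: '$':1, 'a':1, 'b':1, 'd':1, 'e':1, 'g':1, 'r':1
C (first-col start): C('$')=0, C('a')=1, C('b')=2, C('d')=3, C('e')=4, C('g')=5, C('r')=6
L[0]='r': occ=0, LF[0]=C('r')+0=6+0=6
L[1]='b': occ=0, LF[1]=C('b')+0=2+0=2
L[2]='$': occ=0, LF[2]=C('$')+0=0+0=0
L[3]='a': occ=0, LF[3]=C('a')+0=1+0=1
L[4]='g': occ=0, LF[4]=C('g')+0=5+0=5
L[5]='d': occ=0, LF[5]=C('d')+0=3+0=3
L[6]='e': occ=0, LF[6]=C('e')+0=4+0=4

Answer: 6 2 0 1 5 3 4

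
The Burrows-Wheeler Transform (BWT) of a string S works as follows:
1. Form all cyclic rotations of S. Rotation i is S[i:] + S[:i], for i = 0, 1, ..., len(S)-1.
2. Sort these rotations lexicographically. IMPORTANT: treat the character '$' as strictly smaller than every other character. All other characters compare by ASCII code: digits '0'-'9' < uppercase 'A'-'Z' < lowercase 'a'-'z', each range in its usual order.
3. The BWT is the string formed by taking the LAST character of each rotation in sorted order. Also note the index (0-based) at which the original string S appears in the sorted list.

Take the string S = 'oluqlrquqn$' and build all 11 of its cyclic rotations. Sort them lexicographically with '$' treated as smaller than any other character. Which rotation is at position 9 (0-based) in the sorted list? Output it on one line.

All 11 rotations (rotation i = S[i:]+S[:i]):
  rot[0] = oluqlrquqn$
  rot[1] = luqlrquqn$o
  rot[2] = uqlrquqn$ol
  rot[3] = qlrquqn$olu
  rot[4] = lrquqn$oluq
  rot[5] = rquqn$oluql
  rot[6] = quqn$oluqlr
  rot[7] = uqn$oluqlrq
  rot[8] = qn$oluqlrqu
  rot[9] = n$oluqlrquq
  rot[10] = $oluqlrquqn
Sorted (with $ < everything):
  sorted[0] = $oluqlrquqn
  sorted[1] = lrquqn$oluq
  sorted[2] = luqlrquqn$o
  sorted[3] = n$oluqlrquq
  sorted[4] = oluqlrquqn$
  sorted[5] = qlrquqn$olu
  sorted[6] = qn$oluqlrqu
  sorted[7] = quqn$oluqlr
  sorted[8] = rquqn$oluql
  sorted[9] = uqlrquqn$ol
  sorted[10] = uqn$oluqlrq
sorted[9] = uqlrquqn$ol

Answer: uqlrquqn$ol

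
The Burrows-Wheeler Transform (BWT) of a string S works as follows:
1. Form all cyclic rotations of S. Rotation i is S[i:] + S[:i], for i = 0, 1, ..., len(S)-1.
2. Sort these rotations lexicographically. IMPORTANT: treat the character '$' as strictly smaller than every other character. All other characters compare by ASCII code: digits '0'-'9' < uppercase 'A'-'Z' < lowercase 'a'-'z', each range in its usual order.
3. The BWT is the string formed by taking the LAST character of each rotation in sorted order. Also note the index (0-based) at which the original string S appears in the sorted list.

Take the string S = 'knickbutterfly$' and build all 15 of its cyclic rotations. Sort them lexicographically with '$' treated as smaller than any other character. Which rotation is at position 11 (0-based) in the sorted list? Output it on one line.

Answer: terfly$knickbut

Derivation:
All 15 rotations (rotation i = S[i:]+S[:i]):
  rot[0] = knickbutterfly$
  rot[1] = nickbutterfly$k
  rot[2] = ickbutterfly$kn
  rot[3] = ckbutterfly$kni
  rot[4] = kbutterfly$knic
  rot[5] = butterfly$knick
  rot[6] = utterfly$knickb
  rot[7] = tterfly$knickbu
  rot[8] = terfly$knickbut
  rot[9] = erfly$knickbutt
  rot[10] = rfly$knickbutte
  rot[11] = fly$knickbutter
  rot[12] = ly$knickbutterf
  rot[13] = y$knickbutterfl
  rot[14] = $knickbutterfly
Sorted (with $ < everything):
  sorted[0] = $knickbutterfly
  sorted[1] = butterfly$knick
  sorted[2] = ckbutterfly$kni
  sorted[3] = erfly$knickbutt
  sorted[4] = fly$knickbutter
  sorted[5] = ickbutterfly$kn
  sorted[6] = kbutterfly$knic
  sorted[7] = knickbutterfly$
  sorted[8] = ly$knickbutterf
  sorted[9] = nickbutterfly$k
  sorted[10] = rfly$knickbutte
  sorted[11] = terfly$knickbut
  sorted[12] = tterfly$knickbu
  sorted[13] = utterfly$knickb
  sorted[14] = y$knickbutterfl
sorted[11] = terfly$knickbut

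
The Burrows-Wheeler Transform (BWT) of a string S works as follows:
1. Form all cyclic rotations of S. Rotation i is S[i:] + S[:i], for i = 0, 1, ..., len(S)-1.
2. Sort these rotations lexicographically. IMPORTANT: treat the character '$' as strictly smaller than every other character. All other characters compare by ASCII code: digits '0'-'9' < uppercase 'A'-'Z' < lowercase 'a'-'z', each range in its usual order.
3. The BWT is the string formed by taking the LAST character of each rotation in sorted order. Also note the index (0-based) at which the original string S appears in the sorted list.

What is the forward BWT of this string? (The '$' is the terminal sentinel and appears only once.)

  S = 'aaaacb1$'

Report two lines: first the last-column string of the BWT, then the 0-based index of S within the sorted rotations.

Answer: 1b$aaaca
2

Derivation:
All 8 rotations (rotation i = S[i:]+S[:i]):
  rot[0] = aaaacb1$
  rot[1] = aaacb1$a
  rot[2] = aacb1$aa
  rot[3] = acb1$aaa
  rot[4] = cb1$aaaa
  rot[5] = b1$aaaac
  rot[6] = 1$aaaacb
  rot[7] = $aaaacb1
Sorted (with $ < everything):
  sorted[0] = $aaaacb1  (last char: '1')
  sorted[1] = 1$aaaacb  (last char: 'b')
  sorted[2] = aaaacb1$  (last char: '$')
  sorted[3] = aaacb1$a  (last char: 'a')
  sorted[4] = aacb1$aa  (last char: 'a')
  sorted[5] = acb1$aaa  (last char: 'a')
  sorted[6] = b1$aaaac  (last char: 'c')
  sorted[7] = cb1$aaaa  (last char: 'a')
Last column: 1b$aaaca
Original string S is at sorted index 2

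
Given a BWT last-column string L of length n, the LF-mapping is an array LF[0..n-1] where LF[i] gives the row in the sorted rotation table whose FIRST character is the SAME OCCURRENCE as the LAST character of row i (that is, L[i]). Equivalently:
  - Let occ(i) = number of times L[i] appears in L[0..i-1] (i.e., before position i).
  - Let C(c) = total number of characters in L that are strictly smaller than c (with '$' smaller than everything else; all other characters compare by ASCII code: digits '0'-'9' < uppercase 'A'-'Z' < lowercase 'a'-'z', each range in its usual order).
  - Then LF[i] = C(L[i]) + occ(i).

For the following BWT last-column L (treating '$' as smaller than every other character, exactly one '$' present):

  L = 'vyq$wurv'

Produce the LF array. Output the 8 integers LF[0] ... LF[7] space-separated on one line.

Answer: 4 7 1 0 6 3 2 5

Derivation:
Char counts: '$':1, 'q':1, 'r':1, 'u':1, 'v':2, 'w':1, 'y':1
C (first-col start): C('$')=0, C('q')=1, C('r')=2, C('u')=3, C('v')=4, C('w')=6, C('y')=7
L[0]='v': occ=0, LF[0]=C('v')+0=4+0=4
L[1]='y': occ=0, LF[1]=C('y')+0=7+0=7
L[2]='q': occ=0, LF[2]=C('q')+0=1+0=1
L[3]='$': occ=0, LF[3]=C('$')+0=0+0=0
L[4]='w': occ=0, LF[4]=C('w')+0=6+0=6
L[5]='u': occ=0, LF[5]=C('u')+0=3+0=3
L[6]='r': occ=0, LF[6]=C('r')+0=2+0=2
L[7]='v': occ=1, LF[7]=C('v')+1=4+1=5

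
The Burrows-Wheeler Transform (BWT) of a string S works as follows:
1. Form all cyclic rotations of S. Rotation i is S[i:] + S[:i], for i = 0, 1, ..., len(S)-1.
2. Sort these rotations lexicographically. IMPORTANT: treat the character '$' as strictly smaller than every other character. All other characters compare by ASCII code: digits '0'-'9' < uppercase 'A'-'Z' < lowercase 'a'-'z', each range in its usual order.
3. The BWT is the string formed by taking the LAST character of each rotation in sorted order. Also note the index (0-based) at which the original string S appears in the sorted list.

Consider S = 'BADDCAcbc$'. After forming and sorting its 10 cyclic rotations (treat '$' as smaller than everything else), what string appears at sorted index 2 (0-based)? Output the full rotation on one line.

All 10 rotations (rotation i = S[i:]+S[:i]):
  rot[0] = BADDCAcbc$
  rot[1] = ADDCAcbc$B
  rot[2] = DDCAcbc$BA
  rot[3] = DCAcbc$BAD
  rot[4] = CAcbc$BADD
  rot[5] = Acbc$BADDC
  rot[6] = cbc$BADDCA
  rot[7] = bc$BADDCAc
  rot[8] = c$BADDCAcb
  rot[9] = $BADDCAcbc
Sorted (with $ < everything):
  sorted[0] = $BADDCAcbc
  sorted[1] = ADDCAcbc$B
  sorted[2] = Acbc$BADDC
  sorted[3] = BADDCAcbc$
  sorted[4] = CAcbc$BADD
  sorted[5] = DCAcbc$BAD
  sorted[6] = DDCAcbc$BA
  sorted[7] = bc$BADDCAc
  sorted[8] = c$BADDCAcb
  sorted[9] = cbc$BADDCA
sorted[2] = Acbc$BADDC

Answer: Acbc$BADDC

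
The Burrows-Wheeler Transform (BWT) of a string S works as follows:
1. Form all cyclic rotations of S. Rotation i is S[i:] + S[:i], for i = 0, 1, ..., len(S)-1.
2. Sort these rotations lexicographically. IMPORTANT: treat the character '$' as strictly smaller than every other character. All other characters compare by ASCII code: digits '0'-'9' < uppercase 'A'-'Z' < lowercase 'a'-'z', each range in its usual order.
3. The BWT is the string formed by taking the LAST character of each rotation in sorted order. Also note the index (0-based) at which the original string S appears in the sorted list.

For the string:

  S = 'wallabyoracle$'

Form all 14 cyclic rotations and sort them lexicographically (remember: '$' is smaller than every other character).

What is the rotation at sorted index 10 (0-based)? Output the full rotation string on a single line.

All 14 rotations (rotation i = S[i:]+S[:i]):
  rot[0] = wallabyoracle$
  rot[1] = allabyoracle$w
  rot[2] = llabyoracle$wa
  rot[3] = labyoracle$wal
  rot[4] = abyoracle$wall
  rot[5] = byoracle$walla
  rot[6] = yoracle$wallab
  rot[7] = oracle$wallaby
  rot[8] = racle$wallabyo
  rot[9] = acle$wallabyor
  rot[10] = cle$wallabyora
  rot[11] = le$wallabyorac
  rot[12] = e$wallabyoracl
  rot[13] = $wallabyoracle
Sorted (with $ < everything):
  sorted[0] = $wallabyoracle
  sorted[1] = abyoracle$wall
  sorted[2] = acle$wallabyor
  sorted[3] = allabyoracle$w
  sorted[4] = byoracle$walla
  sorted[5] = cle$wallabyora
  sorted[6] = e$wallabyoracl
  sorted[7] = labyoracle$wal
  sorted[8] = le$wallabyorac
  sorted[9] = llabyoracle$wa
  sorted[10] = oracle$wallaby
  sorted[11] = racle$wallabyo
  sorted[12] = wallabyoracle$
  sorted[13] = yoracle$wallab
sorted[10] = oracle$wallaby

Answer: oracle$wallaby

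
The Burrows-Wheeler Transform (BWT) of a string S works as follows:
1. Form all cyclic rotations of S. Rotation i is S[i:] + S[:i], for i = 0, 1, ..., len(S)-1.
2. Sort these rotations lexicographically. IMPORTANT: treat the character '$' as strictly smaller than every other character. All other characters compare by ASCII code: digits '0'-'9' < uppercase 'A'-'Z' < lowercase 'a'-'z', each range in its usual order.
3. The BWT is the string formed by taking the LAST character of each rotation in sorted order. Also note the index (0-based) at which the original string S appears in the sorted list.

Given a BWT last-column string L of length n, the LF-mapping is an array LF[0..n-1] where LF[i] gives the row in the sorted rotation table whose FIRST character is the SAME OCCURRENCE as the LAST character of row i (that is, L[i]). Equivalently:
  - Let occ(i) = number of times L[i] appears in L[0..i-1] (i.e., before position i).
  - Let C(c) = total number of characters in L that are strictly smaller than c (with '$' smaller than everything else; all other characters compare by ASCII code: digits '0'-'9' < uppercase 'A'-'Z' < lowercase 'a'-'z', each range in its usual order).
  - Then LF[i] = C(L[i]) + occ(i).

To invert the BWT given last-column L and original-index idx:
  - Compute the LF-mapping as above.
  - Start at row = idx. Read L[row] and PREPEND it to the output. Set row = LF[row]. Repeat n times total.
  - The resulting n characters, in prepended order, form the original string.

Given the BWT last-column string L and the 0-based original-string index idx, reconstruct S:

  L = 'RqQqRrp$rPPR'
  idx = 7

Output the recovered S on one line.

Answer: pRrqPqQPrRR$

Derivation:
LF mapping: 4 8 3 9 5 10 7 0 11 1 2 6
Walk LF starting at row 7, prepending L[row]:
  step 1: row=7, L[7]='$', prepend. Next row=LF[7]=0
  step 2: row=0, L[0]='R', prepend. Next row=LF[0]=4
  step 3: row=4, L[4]='R', prepend. Next row=LF[4]=5
  step 4: row=5, L[5]='r', prepend. Next row=LF[5]=10
  step 5: row=10, L[10]='P', prepend. Next row=LF[10]=2
  step 6: row=2, L[2]='Q', prepend. Next row=LF[2]=3
  step 7: row=3, L[3]='q', prepend. Next row=LF[3]=9
  step 8: row=9, L[9]='P', prepend. Next row=LF[9]=1
  step 9: row=1, L[1]='q', prepend. Next row=LF[1]=8
  step 10: row=8, L[8]='r', prepend. Next row=LF[8]=11
  step 11: row=11, L[11]='R', prepend. Next row=LF[11]=6
  step 12: row=6, L[6]='p', prepend. Next row=LF[6]=7
Reversed output: pRrqPqQPrRR$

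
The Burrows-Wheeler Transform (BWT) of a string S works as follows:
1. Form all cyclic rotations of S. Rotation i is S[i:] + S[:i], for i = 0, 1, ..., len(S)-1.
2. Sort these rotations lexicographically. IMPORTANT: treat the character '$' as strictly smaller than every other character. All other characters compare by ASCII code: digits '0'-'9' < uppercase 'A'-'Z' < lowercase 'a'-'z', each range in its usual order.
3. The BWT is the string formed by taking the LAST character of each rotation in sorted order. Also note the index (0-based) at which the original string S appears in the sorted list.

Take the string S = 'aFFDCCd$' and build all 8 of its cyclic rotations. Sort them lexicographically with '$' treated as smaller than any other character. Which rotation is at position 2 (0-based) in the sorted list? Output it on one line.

All 8 rotations (rotation i = S[i:]+S[:i]):
  rot[0] = aFFDCCd$
  rot[1] = FFDCCd$a
  rot[2] = FDCCd$aF
  rot[3] = DCCd$aFF
  rot[4] = CCd$aFFD
  rot[5] = Cd$aFFDC
  rot[6] = d$aFFDCC
  rot[7] = $aFFDCCd
Sorted (with $ < everything):
  sorted[0] = $aFFDCCd
  sorted[1] = CCd$aFFD
  sorted[2] = Cd$aFFDC
  sorted[3] = DCCd$aFF
  sorted[4] = FDCCd$aF
  sorted[5] = FFDCCd$a
  sorted[6] = aFFDCCd$
  sorted[7] = d$aFFDCC
sorted[2] = Cd$aFFDC

Answer: Cd$aFFDC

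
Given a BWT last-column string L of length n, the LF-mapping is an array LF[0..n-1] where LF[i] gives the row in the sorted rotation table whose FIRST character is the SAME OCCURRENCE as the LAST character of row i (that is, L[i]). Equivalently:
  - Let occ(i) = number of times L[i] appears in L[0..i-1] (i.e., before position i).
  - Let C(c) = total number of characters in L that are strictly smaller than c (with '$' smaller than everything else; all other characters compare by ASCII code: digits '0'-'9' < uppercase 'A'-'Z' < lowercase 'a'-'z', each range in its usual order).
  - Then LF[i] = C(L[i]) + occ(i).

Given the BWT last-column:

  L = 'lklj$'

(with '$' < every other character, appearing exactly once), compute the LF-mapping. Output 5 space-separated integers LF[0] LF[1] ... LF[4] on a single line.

Char counts: '$':1, 'j':1, 'k':1, 'l':2
C (first-col start): C('$')=0, C('j')=1, C('k')=2, C('l')=3
L[0]='l': occ=0, LF[0]=C('l')+0=3+0=3
L[1]='k': occ=0, LF[1]=C('k')+0=2+0=2
L[2]='l': occ=1, LF[2]=C('l')+1=3+1=4
L[3]='j': occ=0, LF[3]=C('j')+0=1+0=1
L[4]='$': occ=0, LF[4]=C('$')+0=0+0=0

Answer: 3 2 4 1 0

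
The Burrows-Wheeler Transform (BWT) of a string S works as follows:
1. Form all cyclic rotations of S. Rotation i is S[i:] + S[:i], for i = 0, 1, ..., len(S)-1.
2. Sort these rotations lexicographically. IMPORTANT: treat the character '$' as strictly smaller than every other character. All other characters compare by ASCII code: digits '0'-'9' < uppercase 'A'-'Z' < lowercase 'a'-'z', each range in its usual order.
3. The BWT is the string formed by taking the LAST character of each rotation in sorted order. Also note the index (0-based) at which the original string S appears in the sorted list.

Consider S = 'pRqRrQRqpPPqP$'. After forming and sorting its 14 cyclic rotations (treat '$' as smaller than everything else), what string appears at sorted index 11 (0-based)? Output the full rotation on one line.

All 14 rotations (rotation i = S[i:]+S[:i]):
  rot[0] = pRqRrQRqpPPqP$
  rot[1] = RqRrQRqpPPqP$p
  rot[2] = qRrQRqpPPqP$pR
  rot[3] = RrQRqpPPqP$pRq
  rot[4] = rQRqpPPqP$pRqR
  rot[5] = QRqpPPqP$pRqRr
  rot[6] = RqpPPqP$pRqRrQ
  rot[7] = qpPPqP$pRqRrQR
  rot[8] = pPPqP$pRqRrQRq
  rot[9] = PPqP$pRqRrQRqp
  rot[10] = PqP$pRqRrQRqpP
  rot[11] = qP$pRqRrQRqpPP
  rot[12] = P$pRqRrQRqpPPq
  rot[13] = $pRqRrQRqpPPqP
Sorted (with $ < everything):
  sorted[0] = $pRqRrQRqpPPqP
  sorted[1] = P$pRqRrQRqpPPq
  sorted[2] = PPqP$pRqRrQRqp
  sorted[3] = PqP$pRqRrQRqpP
  sorted[4] = QRqpPPqP$pRqRr
  sorted[5] = RqRrQRqpPPqP$p
  sorted[6] = RqpPPqP$pRqRrQ
  sorted[7] = RrQRqpPPqP$pRq
  sorted[8] = pPPqP$pRqRrQRq
  sorted[9] = pRqRrQRqpPPqP$
  sorted[10] = qP$pRqRrQRqpPP
  sorted[11] = qRrQRqpPPqP$pR
  sorted[12] = qpPPqP$pRqRrQR
  sorted[13] = rQRqpPPqP$pRqR
sorted[11] = qRrQRqpPPqP$pR

Answer: qRrQRqpPPqP$pR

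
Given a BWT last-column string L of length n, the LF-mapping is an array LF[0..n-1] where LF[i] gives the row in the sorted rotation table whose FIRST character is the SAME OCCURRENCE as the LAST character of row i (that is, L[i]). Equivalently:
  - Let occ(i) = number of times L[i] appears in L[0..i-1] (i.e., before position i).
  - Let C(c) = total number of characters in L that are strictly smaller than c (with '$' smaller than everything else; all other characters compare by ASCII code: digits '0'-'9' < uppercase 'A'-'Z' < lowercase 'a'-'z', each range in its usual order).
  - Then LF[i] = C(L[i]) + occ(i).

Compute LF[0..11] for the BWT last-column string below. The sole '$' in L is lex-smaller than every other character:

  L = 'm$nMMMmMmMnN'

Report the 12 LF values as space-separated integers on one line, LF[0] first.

Answer: 7 0 10 1 2 3 8 4 9 5 11 6

Derivation:
Char counts: '$':1, 'M':5, 'N':1, 'm':3, 'n':2
C (first-col start): C('$')=0, C('M')=1, C('N')=6, C('m')=7, C('n')=10
L[0]='m': occ=0, LF[0]=C('m')+0=7+0=7
L[1]='$': occ=0, LF[1]=C('$')+0=0+0=0
L[2]='n': occ=0, LF[2]=C('n')+0=10+0=10
L[3]='M': occ=0, LF[3]=C('M')+0=1+0=1
L[4]='M': occ=1, LF[4]=C('M')+1=1+1=2
L[5]='M': occ=2, LF[5]=C('M')+2=1+2=3
L[6]='m': occ=1, LF[6]=C('m')+1=7+1=8
L[7]='M': occ=3, LF[7]=C('M')+3=1+3=4
L[8]='m': occ=2, LF[8]=C('m')+2=7+2=9
L[9]='M': occ=4, LF[9]=C('M')+4=1+4=5
L[10]='n': occ=1, LF[10]=C('n')+1=10+1=11
L[11]='N': occ=0, LF[11]=C('N')+0=6+0=6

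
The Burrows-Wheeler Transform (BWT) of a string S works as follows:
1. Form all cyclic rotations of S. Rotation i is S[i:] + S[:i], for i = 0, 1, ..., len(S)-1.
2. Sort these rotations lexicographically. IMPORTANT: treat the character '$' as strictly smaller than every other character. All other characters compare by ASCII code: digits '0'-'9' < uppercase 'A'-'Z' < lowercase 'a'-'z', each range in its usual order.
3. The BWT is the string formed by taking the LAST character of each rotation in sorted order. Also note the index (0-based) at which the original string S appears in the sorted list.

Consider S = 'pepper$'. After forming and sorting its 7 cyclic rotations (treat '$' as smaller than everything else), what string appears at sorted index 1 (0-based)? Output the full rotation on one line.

Answer: epper$p

Derivation:
All 7 rotations (rotation i = S[i:]+S[:i]):
  rot[0] = pepper$
  rot[1] = epper$p
  rot[2] = pper$pe
  rot[3] = per$pep
  rot[4] = er$pepp
  rot[5] = r$peppe
  rot[6] = $pepper
Sorted (with $ < everything):
  sorted[0] = $pepper
  sorted[1] = epper$p
  sorted[2] = er$pepp
  sorted[3] = pepper$
  sorted[4] = per$pep
  sorted[5] = pper$pe
  sorted[6] = r$peppe
sorted[1] = epper$p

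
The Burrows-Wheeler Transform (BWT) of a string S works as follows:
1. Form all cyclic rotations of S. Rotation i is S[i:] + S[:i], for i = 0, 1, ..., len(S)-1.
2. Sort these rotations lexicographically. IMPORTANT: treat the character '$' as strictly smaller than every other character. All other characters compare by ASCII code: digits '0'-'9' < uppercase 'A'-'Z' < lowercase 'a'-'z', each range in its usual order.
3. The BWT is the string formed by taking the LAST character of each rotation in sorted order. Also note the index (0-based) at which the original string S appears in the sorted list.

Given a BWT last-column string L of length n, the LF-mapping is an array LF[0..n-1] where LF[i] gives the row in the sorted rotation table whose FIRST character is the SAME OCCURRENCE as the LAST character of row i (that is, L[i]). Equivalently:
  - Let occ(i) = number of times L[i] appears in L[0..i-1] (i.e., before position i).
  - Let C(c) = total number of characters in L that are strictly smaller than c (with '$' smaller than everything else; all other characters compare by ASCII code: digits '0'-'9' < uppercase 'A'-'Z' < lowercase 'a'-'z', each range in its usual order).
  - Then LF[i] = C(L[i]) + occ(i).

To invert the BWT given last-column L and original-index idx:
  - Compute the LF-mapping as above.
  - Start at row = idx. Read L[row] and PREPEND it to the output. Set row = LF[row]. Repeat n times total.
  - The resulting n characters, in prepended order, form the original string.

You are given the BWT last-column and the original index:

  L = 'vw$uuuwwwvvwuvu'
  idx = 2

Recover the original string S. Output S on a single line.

Answer: uuwvvwvwuuuwwv$

Derivation:
LF mapping: 6 10 0 1 2 3 11 12 13 7 8 14 4 9 5
Walk LF starting at row 2, prepending L[row]:
  step 1: row=2, L[2]='$', prepend. Next row=LF[2]=0
  step 2: row=0, L[0]='v', prepend. Next row=LF[0]=6
  step 3: row=6, L[6]='w', prepend. Next row=LF[6]=11
  step 4: row=11, L[11]='w', prepend. Next row=LF[11]=14
  step 5: row=14, L[14]='u', prepend. Next row=LF[14]=5
  step 6: row=5, L[5]='u', prepend. Next row=LF[5]=3
  step 7: row=3, L[3]='u', prepend. Next row=LF[3]=1
  step 8: row=1, L[1]='w', prepend. Next row=LF[1]=10
  step 9: row=10, L[10]='v', prepend. Next row=LF[10]=8
  step 10: row=8, L[8]='w', prepend. Next row=LF[8]=13
  step 11: row=13, L[13]='v', prepend. Next row=LF[13]=9
  step 12: row=9, L[9]='v', prepend. Next row=LF[9]=7
  step 13: row=7, L[7]='w', prepend. Next row=LF[7]=12
  step 14: row=12, L[12]='u', prepend. Next row=LF[12]=4
  step 15: row=4, L[4]='u', prepend. Next row=LF[4]=2
Reversed output: uuwvvwvwuuuwwv$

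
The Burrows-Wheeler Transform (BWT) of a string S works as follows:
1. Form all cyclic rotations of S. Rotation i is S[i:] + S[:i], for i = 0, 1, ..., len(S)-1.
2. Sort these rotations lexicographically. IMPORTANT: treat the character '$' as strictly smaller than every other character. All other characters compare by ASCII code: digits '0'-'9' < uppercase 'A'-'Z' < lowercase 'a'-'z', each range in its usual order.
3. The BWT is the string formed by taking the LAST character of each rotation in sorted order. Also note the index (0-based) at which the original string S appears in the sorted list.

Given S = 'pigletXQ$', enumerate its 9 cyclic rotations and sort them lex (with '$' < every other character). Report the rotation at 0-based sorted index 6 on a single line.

All 9 rotations (rotation i = S[i:]+S[:i]):
  rot[0] = pigletXQ$
  rot[1] = igletXQ$p
  rot[2] = gletXQ$pi
  rot[3] = letXQ$pig
  rot[4] = etXQ$pigl
  rot[5] = tXQ$pigle
  rot[6] = XQ$piglet
  rot[7] = Q$pigletX
  rot[8] = $pigletXQ
Sorted (with $ < everything):
  sorted[0] = $pigletXQ
  sorted[1] = Q$pigletX
  sorted[2] = XQ$piglet
  sorted[3] = etXQ$pigl
  sorted[4] = gletXQ$pi
  sorted[5] = igletXQ$p
  sorted[6] = letXQ$pig
  sorted[7] = pigletXQ$
  sorted[8] = tXQ$pigle
sorted[6] = letXQ$pig

Answer: letXQ$pig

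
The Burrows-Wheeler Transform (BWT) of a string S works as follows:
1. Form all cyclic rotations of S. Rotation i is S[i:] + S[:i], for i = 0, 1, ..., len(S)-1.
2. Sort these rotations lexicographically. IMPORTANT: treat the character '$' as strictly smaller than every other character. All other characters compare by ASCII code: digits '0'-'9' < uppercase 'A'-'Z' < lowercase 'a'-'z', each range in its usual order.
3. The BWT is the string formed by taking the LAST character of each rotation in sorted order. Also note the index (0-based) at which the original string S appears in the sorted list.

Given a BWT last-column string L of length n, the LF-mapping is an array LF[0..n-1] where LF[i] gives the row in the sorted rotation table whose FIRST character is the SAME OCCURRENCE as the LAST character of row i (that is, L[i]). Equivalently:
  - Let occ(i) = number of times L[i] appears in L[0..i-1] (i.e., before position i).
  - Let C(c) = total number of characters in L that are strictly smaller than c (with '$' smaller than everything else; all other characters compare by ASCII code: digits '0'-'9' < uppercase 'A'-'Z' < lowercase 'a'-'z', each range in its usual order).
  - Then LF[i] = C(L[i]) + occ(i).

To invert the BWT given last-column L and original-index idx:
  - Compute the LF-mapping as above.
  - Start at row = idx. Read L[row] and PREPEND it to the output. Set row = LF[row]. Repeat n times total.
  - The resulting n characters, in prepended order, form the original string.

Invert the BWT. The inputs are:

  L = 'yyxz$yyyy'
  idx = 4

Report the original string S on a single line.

Answer: yyyyzyxy$

Derivation:
LF mapping: 2 3 1 8 0 4 5 6 7
Walk LF starting at row 4, prepending L[row]:
  step 1: row=4, L[4]='$', prepend. Next row=LF[4]=0
  step 2: row=0, L[0]='y', prepend. Next row=LF[0]=2
  step 3: row=2, L[2]='x', prepend. Next row=LF[2]=1
  step 4: row=1, L[1]='y', prepend. Next row=LF[1]=3
  step 5: row=3, L[3]='z', prepend. Next row=LF[3]=8
  step 6: row=8, L[8]='y', prepend. Next row=LF[8]=7
  step 7: row=7, L[7]='y', prepend. Next row=LF[7]=6
  step 8: row=6, L[6]='y', prepend. Next row=LF[6]=5
  step 9: row=5, L[5]='y', prepend. Next row=LF[5]=4
Reversed output: yyyyzyxy$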